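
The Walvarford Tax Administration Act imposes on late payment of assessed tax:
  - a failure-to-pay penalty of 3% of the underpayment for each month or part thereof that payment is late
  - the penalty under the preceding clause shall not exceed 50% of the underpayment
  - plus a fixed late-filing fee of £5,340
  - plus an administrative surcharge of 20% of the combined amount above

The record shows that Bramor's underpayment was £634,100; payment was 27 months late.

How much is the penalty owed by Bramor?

£386,868

Accrued rate: 3% × 27 = 81%, capped at 50% → 50%
Failure-to-pay penalty: 50% of £634,100 = £317,050
Penalty before surcharge: £317,050 + £5,340 = £322,390
Administrative surcharge: 20% of £322,390 = £64,478
Total penalty: £322,390 + £64,478 = £386,868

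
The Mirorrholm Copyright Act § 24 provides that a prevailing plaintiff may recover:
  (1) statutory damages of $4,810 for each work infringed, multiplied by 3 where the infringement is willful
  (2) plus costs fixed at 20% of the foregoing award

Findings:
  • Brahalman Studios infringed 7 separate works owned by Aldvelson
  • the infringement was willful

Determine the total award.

Statutory damages: 7 × $4,810 = $33,670
Trebled: 3 × $33,670 = $101,010
Costs: 20% of $101,010 = $20,202
Award plus costs: $101,010 + $20,202 = $121,212

$121,212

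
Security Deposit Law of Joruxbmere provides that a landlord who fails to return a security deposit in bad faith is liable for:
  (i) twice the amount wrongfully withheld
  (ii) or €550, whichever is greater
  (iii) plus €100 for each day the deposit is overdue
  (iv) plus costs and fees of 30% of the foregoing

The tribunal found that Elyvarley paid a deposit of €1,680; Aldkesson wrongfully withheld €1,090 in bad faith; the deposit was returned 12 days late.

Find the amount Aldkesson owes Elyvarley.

Doubled: 2 × €1,090 = €2,180
Minimum €550: €2,180 meets the minimum, no increase.
Late-return penalty: 12 × €100 = €1,200
Damages plus late penalty: €2,180 + €1,200 = €3,380
Costs and fees: 30% of €3,380 = €1,014
Total recovery: €3,380 + €1,014 = €4,394

€4,394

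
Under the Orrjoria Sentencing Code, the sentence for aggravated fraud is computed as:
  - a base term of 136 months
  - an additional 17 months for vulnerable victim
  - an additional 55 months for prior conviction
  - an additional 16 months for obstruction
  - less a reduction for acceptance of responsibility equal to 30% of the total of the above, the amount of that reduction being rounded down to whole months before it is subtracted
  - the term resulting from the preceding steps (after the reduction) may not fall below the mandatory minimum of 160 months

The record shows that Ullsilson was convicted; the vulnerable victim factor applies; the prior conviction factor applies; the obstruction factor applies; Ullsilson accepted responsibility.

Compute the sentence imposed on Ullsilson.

Vulnerable victim enhancement: +17 months
Prior conviction enhancement: +55 months
Obstruction enhancement: +16 months
Adjusted term: 136 months + 17 months + 55 months + 16 months = 224 months
Acceptance of responsibility reduction: 30% of 224 months = 67 months (rounded down)
After reduction: 224 − 67 = 157 months
Minimum 160 months: 157 months is below the minimum → 160 months

160 months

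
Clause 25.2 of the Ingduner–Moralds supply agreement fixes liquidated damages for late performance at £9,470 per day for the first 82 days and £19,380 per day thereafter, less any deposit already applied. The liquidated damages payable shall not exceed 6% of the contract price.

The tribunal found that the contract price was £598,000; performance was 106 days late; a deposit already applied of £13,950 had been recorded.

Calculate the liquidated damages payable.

First 82 days: 82 × £9,470 = £776,540
Remaining days: (106 − 82) × £19,380 = £465,120
Accrued per-day damages: £776,540 + £465,120 = £1,241,660
Less deposit already applied: £1,241,660 − £13,950 = £1,227,710
Cap: 6% of £598,000 = £35,880
Cap at £35,880: £1,227,710 exceeds the cap → £35,880

£35,880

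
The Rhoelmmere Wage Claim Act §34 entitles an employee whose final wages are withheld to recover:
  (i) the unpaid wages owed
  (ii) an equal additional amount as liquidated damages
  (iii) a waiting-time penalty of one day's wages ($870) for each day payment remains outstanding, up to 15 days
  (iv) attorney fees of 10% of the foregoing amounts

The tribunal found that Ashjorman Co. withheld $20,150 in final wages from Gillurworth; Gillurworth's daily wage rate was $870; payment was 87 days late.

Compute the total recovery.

Liquidated damages (equal amount): $20,150
Penalty days: min(87, 15) = 15
Waiting-time penalty: 15 × $870 = $13,050
Subtotal: $20,150 + $20,150 + $13,050 = $53,350
Attorney fees: 10% of $53,350 = $5,335
Total award: $53,350 + $5,335 = $58,685

$58,685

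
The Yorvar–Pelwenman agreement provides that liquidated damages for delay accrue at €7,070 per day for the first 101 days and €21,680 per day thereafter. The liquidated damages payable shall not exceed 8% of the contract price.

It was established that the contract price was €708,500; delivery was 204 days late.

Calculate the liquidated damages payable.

Liquidated damages: €56,680

First 101 days: 101 × €7,070 = €714,070
Remaining days: (204 − 101) × €21,680 = €2,233,040
Accrued per-day damages: €714,070 + €2,233,040 = €2,947,110
Cap: 8% of €708,500 = €56,680
Cap at €56,680: €2,947,110 exceeds the cap → €56,680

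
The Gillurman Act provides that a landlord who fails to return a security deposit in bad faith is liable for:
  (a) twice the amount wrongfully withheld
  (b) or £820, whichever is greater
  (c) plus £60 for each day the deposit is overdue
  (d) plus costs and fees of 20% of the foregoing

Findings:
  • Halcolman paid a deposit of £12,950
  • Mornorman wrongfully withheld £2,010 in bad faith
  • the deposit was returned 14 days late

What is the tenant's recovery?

£5,832

Doubled: 2 × £2,010 = £4,020
Minimum £820: £4,020 meets the minimum, no increase.
Late-return penalty: 14 × £60 = £840
Damages plus late penalty: £4,020 + £840 = £4,860
Costs and fees: 20% of £4,860 = £972
Total recovery: £4,860 + £972 = £5,832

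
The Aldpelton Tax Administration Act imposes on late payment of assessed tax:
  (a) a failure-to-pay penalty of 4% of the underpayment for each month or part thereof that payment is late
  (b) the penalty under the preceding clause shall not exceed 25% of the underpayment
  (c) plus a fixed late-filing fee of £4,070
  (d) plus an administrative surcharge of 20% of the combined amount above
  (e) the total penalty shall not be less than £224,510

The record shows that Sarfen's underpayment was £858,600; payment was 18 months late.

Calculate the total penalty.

Accrued rate: 4% × 18 = 72%, capped at 25% → 25%
Failure-to-pay penalty: 25% of £858,600 = £214,650
Penalty before surcharge: £214,650 + £4,070 = £218,720
Administrative surcharge: 20% of £218,720 = £43,744
Total penalty: £218,720 + £43,744 = £262,464
Minimum £224,510: £262,464 meets the minimum, no increase.

£262,464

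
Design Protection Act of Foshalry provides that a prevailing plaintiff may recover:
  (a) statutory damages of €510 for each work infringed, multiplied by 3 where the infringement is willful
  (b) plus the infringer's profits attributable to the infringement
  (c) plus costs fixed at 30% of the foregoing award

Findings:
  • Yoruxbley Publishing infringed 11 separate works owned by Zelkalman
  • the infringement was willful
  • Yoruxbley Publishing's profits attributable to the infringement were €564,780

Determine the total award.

Statutory damages: 11 × €510 = €5,610
Trebled: 3 × €5,610 = €16,830
Combined award: €16,830 + €564,780 = €581,610
Costs: 30% of €581,610 = €174,483
Award plus costs: €581,610 + €174,483 = €756,093

€756,093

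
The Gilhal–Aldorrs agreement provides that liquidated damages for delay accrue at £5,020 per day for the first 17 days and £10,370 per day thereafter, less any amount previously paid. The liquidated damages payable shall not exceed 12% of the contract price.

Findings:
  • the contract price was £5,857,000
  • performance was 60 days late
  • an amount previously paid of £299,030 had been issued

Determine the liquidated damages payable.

First 17 days: 17 × £5,020 = £85,340
Remaining days: (60 − 17) × £10,370 = £445,910
Accrued per-day damages: £85,340 + £445,910 = £531,250
Less amount previously paid: £531,250 − £299,030 = £232,220
Cap: 12% of £5,857,000 = £702,840
Cap at £702,840: £232,220 is within the cap, no reduction.

£232,220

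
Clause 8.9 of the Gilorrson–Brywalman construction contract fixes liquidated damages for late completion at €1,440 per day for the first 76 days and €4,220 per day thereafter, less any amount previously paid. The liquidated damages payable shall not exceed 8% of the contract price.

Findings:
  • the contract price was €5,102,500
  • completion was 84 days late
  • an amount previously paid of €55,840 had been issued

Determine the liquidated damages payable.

€87,360

First 76 days: 76 × €1,440 = €109,440
Remaining days: (84 − 76) × €4,220 = €33,760
Accrued per-day damages: €109,440 + €33,760 = €143,200
Less amount previously paid: €143,200 − €55,840 = €87,360
Cap: 8% of €5,102,500 = €408,200
Cap at €408,200: €87,360 is within the cap, no reduction.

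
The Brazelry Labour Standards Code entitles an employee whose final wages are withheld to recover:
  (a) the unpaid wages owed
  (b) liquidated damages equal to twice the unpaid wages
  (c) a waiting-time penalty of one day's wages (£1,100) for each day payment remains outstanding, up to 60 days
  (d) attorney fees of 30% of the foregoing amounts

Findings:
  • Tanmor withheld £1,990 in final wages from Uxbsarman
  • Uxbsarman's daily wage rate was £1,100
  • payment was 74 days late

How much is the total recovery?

Doubled: 2 × £1,990 = £3,980
Penalty days: min(74, 60) = 60
Waiting-time penalty: 60 × £1,100 = £66,000
Subtotal: £1,990 + £3,980 + £66,000 = £71,970
Attorney fees: 30% of £71,970 = £21,591
Total award: £71,970 + £21,591 = £93,561

£93,561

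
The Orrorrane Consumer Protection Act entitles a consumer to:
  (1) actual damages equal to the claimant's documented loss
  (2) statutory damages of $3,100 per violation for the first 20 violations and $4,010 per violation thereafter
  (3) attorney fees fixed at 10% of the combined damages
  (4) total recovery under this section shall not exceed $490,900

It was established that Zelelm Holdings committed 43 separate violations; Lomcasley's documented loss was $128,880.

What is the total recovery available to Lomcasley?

$311,421

First 20 violations: 20 × $3,100 = $62,000
Remaining violations: (43 − 20) × $4,010 = $92,230
Statutory damages: $62,000 + $92,230 = $154,230
Combined damages: $128,880 + $154,230 = $283,110
Attorney fees: 10% of $283,110 = $28,311
Total before cap: $283,110 + $28,311 = $311,421
Cap at $490,900: $311,421 is within the cap, no reduction.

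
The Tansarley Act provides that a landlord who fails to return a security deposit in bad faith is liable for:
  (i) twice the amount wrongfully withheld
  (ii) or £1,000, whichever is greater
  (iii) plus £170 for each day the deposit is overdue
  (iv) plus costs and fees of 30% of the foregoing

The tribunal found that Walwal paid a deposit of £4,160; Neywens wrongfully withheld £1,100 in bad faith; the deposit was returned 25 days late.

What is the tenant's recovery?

Doubled: 2 × £1,100 = £2,200
Minimum £1,000: £2,200 meets the minimum, no increase.
Late-return penalty: 25 × £170 = £4,250
Damages plus late penalty: £2,200 + £4,250 = £6,450
Costs and fees: 30% of £6,450 = £1,935
Total recovery: £6,450 + £1,935 = £8,385

£8,385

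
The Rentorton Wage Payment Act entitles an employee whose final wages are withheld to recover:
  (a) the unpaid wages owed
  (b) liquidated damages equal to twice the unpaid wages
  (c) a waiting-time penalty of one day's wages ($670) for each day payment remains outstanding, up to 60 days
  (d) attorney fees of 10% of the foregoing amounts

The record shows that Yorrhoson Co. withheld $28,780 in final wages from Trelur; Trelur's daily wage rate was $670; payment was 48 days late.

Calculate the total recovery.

$130,350

Doubled: 2 × $28,780 = $57,560
Penalty days: min(48, 60) = 48
Waiting-time penalty: 48 × $670 = $32,160
Subtotal: $28,780 + $57,560 + $32,160 = $118,500
Attorney fees: 10% of $118,500 = $11,850
Total award: $118,500 + $11,850 = $130,350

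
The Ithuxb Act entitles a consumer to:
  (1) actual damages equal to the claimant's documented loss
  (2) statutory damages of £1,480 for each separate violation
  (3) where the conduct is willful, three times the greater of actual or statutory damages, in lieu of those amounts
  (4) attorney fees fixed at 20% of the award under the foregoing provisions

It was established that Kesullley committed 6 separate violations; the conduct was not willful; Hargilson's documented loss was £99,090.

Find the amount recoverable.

£129,564

Statutory damages: 6 × £1,480 = £8,880
Conduct not willful: the in-lieu enhancement does not apply.
Actual plus statutory damages: £99,090 + £8,880 = £107,970
Attorney fees: 20% of £107,970 = £21,594
Total recovery: £107,970 + £21,594 = £129,564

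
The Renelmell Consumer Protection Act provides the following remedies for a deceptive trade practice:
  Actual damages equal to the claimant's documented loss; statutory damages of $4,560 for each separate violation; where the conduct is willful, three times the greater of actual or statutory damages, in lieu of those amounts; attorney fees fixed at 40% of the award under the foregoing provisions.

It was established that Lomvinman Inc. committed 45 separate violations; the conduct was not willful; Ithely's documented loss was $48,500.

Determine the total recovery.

$355,180

Statutory damages: 45 × $4,560 = $205,200
Conduct not willful: the in-lieu enhancement does not apply.
Actual plus statutory damages: $48,500 + $205,200 = $253,700
Attorney fees: 40% of $253,700 = $101,480
Total recovery: $253,700 + $101,480 = $355,180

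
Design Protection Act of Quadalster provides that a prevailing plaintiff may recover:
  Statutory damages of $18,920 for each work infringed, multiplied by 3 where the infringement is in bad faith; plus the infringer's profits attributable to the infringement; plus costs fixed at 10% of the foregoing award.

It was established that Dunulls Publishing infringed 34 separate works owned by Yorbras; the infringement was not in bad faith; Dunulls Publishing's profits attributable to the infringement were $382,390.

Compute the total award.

Statutory damages: 34 × $18,920 = $643,280
Infringement not in bad faith: no ×3 enhancement.
Combined award: $643,280 + $382,390 = $1,025,670
Costs: 10% of $1,025,670 = $102,567
Award plus costs: $1,025,670 + $102,567 = $1,128,237

$1,128,237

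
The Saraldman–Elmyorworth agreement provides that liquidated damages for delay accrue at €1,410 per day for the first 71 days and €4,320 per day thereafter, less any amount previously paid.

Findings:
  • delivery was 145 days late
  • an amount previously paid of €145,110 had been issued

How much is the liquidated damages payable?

First 71 days: 71 × €1,410 = €100,110
Remaining days: (145 − 71) × €4,320 = €319,680
Accrued per-day damages: €100,110 + €319,680 = €419,790
Less amount previously paid: €419,790 − €145,110 = €274,680

€274,680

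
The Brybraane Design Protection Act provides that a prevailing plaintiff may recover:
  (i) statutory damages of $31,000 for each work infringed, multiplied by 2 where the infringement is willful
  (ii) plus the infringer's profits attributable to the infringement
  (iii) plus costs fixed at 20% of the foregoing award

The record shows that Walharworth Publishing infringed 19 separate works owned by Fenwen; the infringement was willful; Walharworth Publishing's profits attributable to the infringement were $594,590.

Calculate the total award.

Award: $2,127,108

Statutory damages: 19 × $31,000 = $589,000
Doubled: 2 × $589,000 = $1,178,000
Combined award: $1,178,000 + $594,590 = $1,772,590
Costs: 20% of $1,772,590 = $354,518
Award plus costs: $1,772,590 + $354,518 = $2,127,108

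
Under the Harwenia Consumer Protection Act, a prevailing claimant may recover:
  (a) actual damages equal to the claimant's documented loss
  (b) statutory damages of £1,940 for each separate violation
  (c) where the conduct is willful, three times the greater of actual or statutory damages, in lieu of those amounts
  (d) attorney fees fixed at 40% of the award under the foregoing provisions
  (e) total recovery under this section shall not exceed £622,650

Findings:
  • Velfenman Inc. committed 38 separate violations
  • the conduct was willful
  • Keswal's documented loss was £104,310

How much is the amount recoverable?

£438,102

Statutory damages: 38 × £1,940 = £73,720
Greater of actual damages (£104,310) or statutory damages (£73,720): £104,310
Trebled: 3 × £104,310 = £312,930
Attorney fees: 40% of £312,930 = £125,172
Total before cap: £312,930 + £125,172 = £438,102
Cap at £622,650: £438,102 is within the cap, no reduction.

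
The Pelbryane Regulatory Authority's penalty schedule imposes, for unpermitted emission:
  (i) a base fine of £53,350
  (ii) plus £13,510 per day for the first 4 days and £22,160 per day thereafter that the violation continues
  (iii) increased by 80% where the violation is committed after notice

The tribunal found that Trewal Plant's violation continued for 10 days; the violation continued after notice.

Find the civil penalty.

First 4 days: 4 × £13,510 = £54,040
Remaining days: (10 − 4) × £22,160 = £132,960
Per-day component: £54,040 + £132,960 = £187,000
Base plus per-day: £53,350 + £187,000 = £240,350
Enhancement: 80% of £240,350 = £192,280
Enhanced fine: £240,350 + £192,280 = £432,630

£432,630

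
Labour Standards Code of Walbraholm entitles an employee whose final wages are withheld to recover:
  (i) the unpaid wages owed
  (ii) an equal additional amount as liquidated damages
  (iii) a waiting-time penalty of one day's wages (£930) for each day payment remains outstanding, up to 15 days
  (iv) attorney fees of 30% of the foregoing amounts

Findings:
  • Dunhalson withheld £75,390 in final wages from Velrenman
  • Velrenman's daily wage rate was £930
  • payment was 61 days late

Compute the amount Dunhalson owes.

Liquidated damages (equal amount): £75,390
Penalty days: min(61, 15) = 15
Waiting-time penalty: 15 × £930 = £13,950
Subtotal: £75,390 + £75,390 + £13,950 = £164,730
Attorney fees: 30% of £164,730 = £49,419
Total award: £164,730 + £49,419 = £214,149

£214,149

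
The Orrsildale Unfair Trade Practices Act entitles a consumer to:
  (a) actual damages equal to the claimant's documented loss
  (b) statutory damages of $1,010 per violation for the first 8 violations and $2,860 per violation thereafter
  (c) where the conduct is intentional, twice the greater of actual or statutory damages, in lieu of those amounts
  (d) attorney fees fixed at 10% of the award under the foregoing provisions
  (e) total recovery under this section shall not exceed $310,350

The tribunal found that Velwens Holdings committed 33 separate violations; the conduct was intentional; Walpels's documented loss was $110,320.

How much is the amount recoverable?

$242,704

First 8 violations: 8 × $1,010 = $8,080
Remaining violations: (33 − 8) × $2,860 = $71,500
Statutory damages: $8,080 + $71,500 = $79,580
Greater of actual damages ($110,320) or statutory damages ($79,580): $110,320
Doubled: 2 × $110,320 = $220,640
Attorney fees: 10% of $220,640 = $22,064
Total before cap: $220,640 + $22,064 = $242,704
Cap at $310,350: $242,704 is within the cap, no reduction.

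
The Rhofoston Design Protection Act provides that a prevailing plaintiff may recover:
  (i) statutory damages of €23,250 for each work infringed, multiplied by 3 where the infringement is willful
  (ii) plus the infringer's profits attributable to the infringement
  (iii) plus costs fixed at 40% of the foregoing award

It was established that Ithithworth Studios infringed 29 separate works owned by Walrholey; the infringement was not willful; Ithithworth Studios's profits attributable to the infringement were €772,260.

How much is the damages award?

Award: €2,025,114

Statutory damages: 29 × €23,250 = €674,250
Infringement not willful: no ×3 enhancement.
Combined award: €674,250 + €772,260 = €1,446,510
Costs: 40% of €1,446,510 = €578,604
Award plus costs: €1,446,510 + €578,604 = €2,025,114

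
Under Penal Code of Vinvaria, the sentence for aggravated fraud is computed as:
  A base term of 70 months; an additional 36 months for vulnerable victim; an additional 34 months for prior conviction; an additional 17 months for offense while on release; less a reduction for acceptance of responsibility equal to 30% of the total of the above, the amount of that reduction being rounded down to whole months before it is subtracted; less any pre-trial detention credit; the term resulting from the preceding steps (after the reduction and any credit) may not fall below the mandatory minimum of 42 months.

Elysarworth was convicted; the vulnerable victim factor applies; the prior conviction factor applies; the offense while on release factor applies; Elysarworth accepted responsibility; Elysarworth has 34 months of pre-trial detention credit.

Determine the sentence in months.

Sentence: 76 months

Vulnerable victim enhancement: +36 months
Prior conviction enhancement: +34 months
Offense while on release enhancement: +17 months
Adjusted term: 70 months + 36 months + 34 months + 17 months = 157 months
Acceptance of responsibility reduction: 30% of 157 months = 47 months (rounded down)
After reduction: 157 − 47 = 110 months
Less pre-trial detention credit: 110 months − 34 months = 76 months
Minimum 42 months: 76 months meets the minimum, no increase.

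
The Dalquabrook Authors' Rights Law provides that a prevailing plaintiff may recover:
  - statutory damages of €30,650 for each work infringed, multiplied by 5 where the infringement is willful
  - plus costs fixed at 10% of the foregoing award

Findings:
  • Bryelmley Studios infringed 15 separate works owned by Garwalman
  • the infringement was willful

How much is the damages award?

€2,528,625

Statutory damages: 15 × €30,650 = €459,750
Multiplied by 5: 5 × €459,750 = €2,298,750
Costs: 10% of €2,298,750 = €229,875
Award plus costs: €2,298,750 + €229,875 = €2,528,625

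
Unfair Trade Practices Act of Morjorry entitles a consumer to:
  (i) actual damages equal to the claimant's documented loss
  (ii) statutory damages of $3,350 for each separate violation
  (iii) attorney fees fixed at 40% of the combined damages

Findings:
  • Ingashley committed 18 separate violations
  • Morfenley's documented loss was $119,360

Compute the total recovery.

$251,524

Statutory damages: 18 × $3,350 = $60,300
Combined damages: $119,360 + $60,300 = $179,660
Attorney fees: 40% of $179,660 = $71,864
Total recovery: $179,660 + $71,864 = $251,524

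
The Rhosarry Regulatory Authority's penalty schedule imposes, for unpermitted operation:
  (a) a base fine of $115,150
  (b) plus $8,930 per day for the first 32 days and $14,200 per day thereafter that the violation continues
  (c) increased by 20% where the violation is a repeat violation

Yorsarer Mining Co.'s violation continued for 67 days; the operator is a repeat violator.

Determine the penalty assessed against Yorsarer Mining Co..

First 32 days: 32 × $8,930 = $285,760
Remaining days: (67 − 32) × $14,200 = $497,000
Per-day component: $285,760 + $497,000 = $782,760
Base plus per-day: $115,150 + $782,760 = $897,910
Enhancement: 20% of $897,910 = $179,582
Enhanced fine: $897,910 + $179,582 = $1,077,492

$1,077,492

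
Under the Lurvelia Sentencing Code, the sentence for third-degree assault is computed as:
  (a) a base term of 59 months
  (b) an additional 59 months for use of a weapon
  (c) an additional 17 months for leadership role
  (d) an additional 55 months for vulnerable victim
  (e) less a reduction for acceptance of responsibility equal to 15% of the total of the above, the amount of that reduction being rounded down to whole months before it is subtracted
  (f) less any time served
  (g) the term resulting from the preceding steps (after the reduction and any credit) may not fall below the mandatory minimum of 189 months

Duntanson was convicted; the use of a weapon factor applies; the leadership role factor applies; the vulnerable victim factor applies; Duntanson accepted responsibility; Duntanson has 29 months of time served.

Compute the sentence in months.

Use of a weapon enhancement: +59 months
Leadership role enhancement: +17 months
Vulnerable victim enhancement: +55 months
Adjusted term: 59 months + 59 months + 17 months + 55 months = 190 months
Acceptance of responsibility reduction: 15% of 190 months = 28 months (rounded down)
After reduction: 190 − 28 = 162 months
Less time served: 162 months − 29 months = 133 months
Minimum 189 months: 133 months is below the minimum → 189 months

189 months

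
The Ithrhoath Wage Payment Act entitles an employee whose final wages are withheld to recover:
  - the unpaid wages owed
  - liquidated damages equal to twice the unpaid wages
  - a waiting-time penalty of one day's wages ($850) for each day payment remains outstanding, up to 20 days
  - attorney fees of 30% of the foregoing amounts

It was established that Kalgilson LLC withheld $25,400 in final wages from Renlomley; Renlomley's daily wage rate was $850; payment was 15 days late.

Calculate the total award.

$115,635

Doubled: 2 × $25,400 = $50,800
Penalty days: min(15, 20) = 15
Waiting-time penalty: 15 × $850 = $12,750
Subtotal: $25,400 + $50,800 + $12,750 = $88,950
Attorney fees: 30% of $88,950 = $26,685
Total award: $88,950 + $26,685 = $115,635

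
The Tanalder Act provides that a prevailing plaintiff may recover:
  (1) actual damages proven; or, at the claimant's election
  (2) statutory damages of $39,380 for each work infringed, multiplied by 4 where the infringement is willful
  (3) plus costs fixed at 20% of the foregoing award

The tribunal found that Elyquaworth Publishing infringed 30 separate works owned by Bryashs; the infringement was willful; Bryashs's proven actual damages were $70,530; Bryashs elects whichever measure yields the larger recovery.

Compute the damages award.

Statutory damages: 30 × $39,380 = $1,181,400
Multiplied by 4: 4 × $1,181,400 = $4,725,600
Greater of actual damages ($70,530) or enhanced statutory damages ($4,725,600): $4,725,600
Costs: 20% of $4,725,600 = $945,120
Award plus costs: $4,725,600 + $945,120 = $5,670,720

$5,670,720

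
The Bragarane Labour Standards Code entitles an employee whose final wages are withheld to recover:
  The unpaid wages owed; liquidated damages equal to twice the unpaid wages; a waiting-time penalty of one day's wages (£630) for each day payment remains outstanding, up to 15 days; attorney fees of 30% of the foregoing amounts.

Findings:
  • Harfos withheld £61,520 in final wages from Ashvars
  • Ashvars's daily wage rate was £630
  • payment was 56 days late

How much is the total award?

Doubled: 2 × £61,520 = £123,040
Penalty days: min(56, 15) = 15
Waiting-time penalty: 15 × £630 = £9,450
Subtotal: £61,520 + £123,040 + £9,450 = £194,010
Attorney fees: 30% of £194,010 = £58,203
Total award: £194,010 + £58,203 = £252,213

£252,213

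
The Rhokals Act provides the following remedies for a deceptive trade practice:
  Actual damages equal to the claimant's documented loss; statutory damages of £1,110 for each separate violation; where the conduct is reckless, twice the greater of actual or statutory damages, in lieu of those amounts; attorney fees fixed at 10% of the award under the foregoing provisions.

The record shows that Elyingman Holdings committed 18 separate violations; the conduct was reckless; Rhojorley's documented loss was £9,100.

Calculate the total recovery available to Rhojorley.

£43,956

Statutory damages: 18 × £1,110 = £19,980
Greater of actual damages (£9,100) or statutory damages (£19,980): £19,980
Doubled: 2 × £19,980 = £39,960
Attorney fees: 10% of £39,960 = £3,996
Total recovery: £39,960 + £3,996 = £43,956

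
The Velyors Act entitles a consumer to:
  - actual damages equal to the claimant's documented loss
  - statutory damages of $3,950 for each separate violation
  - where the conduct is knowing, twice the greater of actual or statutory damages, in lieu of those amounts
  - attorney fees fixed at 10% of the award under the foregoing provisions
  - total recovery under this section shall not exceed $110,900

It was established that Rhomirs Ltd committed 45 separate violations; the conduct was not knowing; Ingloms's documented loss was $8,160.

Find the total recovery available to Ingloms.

Total recovery: $110,900

Statutory damages: 45 × $3,950 = $177,750
Conduct not knowing: the in-lieu enhancement does not apply.
Actual plus statutory damages: $8,160 + $177,750 = $185,910
Attorney fees: 10% of $185,910 = $18,591
Total before cap: $185,910 + $18,591 = $204,501
Cap at $110,900: $204,501 exceeds the cap → $110,900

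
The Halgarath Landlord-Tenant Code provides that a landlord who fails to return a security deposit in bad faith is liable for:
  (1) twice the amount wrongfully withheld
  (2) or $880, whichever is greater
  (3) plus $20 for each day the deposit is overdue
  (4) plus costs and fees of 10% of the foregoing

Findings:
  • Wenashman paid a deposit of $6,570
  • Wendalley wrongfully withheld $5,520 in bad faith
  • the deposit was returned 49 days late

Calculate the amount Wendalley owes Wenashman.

Doubled: 2 × $5,520 = $11,040
Minimum $880: $11,040 meets the minimum, no increase.
Late-return penalty: 49 × $20 = $980
Damages plus late penalty: $11,040 + $980 = $12,020
Costs and fees: 10% of $12,020 = $1,202
Total recovery: $12,020 + $1,202 = $13,222

$13,222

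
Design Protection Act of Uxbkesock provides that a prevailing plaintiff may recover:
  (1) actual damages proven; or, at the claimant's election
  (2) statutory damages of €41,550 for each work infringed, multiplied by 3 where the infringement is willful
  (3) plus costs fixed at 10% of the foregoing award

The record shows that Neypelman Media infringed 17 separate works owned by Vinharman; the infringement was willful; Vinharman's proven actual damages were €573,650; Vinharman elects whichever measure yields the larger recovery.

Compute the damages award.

Statutory damages: 17 × €41,550 = €706,350
Trebled: 3 × €706,350 = €2,119,050
Greater of actual damages (€573,650) or enhanced statutory damages (€2,119,050): €2,119,050
Costs: 10% of €2,119,050 = €211,905
Award plus costs: €2,119,050 + €211,905 = €2,330,955

€2,330,955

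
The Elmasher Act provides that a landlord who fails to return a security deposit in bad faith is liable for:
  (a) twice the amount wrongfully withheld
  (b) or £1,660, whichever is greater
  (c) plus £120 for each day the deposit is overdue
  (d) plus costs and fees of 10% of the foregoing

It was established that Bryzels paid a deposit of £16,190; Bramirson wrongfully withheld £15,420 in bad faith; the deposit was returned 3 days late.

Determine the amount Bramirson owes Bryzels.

£34,320

Doubled: 2 × £15,420 = £30,840
Minimum £1,660: £30,840 meets the minimum, no increase.
Late-return penalty: 3 × £120 = £360
Damages plus late penalty: £30,840 + £360 = £31,200
Costs and fees: 10% of £31,200 = £3,120
Total recovery: £31,200 + £3,120 = £34,320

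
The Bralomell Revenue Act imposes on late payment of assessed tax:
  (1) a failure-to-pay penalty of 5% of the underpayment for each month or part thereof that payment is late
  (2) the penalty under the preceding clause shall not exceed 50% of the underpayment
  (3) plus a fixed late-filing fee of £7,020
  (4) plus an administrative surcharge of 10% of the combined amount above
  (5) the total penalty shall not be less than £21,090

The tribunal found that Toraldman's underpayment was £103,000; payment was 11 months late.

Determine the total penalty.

Accrued rate: 5% × 11 = 55%, capped at 50% → 50%
Failure-to-pay penalty: 50% of £103,000 = £51,500
Penalty before surcharge: £51,500 + £7,020 = £58,520
Administrative surcharge: 10% of £58,520 = £5,852
Total penalty: £58,520 + £5,852 = £64,372
Minimum £21,090: £64,372 meets the minimum, no increase.

£64,372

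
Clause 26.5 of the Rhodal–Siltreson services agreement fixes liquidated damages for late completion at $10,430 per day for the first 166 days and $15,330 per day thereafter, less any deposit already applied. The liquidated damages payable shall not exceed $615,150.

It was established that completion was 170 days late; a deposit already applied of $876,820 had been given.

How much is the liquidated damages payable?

First 166 days: 166 × $10,430 = $1,731,380
Remaining days: (170 − 166) × $15,330 = $61,320
Accrued per-day damages: $1,731,380 + $61,320 = $1,792,700
Less deposit already applied: $1,792,700 − $876,820 = $915,880
Cap at $615,150: $915,880 exceeds the cap → $615,150

$615,150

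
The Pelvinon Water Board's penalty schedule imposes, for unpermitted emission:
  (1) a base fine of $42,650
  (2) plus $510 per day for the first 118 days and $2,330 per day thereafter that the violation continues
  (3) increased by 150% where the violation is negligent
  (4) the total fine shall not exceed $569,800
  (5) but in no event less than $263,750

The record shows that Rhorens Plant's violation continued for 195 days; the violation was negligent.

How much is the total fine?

$569,800

First 118 days: 118 × $510 = $60,180
Remaining days: (195 − 118) × $2,330 = $179,410
Per-day component: $60,180 + $179,410 = $239,590
Base plus per-day: $42,650 + $239,590 = $282,240
Enhancement: 150% of $282,240 = $423,360
Enhanced fine: $282,240 + $423,360 = $705,600
Cap at $569,800: $705,600 exceeds the cap → $569,800
Minimum $263,750: $569,800 meets the minimum, no increase.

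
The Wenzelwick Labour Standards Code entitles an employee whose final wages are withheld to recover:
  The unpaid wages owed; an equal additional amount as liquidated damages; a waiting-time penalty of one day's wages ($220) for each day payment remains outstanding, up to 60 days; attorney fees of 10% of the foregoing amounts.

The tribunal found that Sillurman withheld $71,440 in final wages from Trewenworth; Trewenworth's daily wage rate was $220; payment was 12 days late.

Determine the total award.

Liquidated damages (equal amount): $71,440
Penalty days: min(12, 60) = 12
Waiting-time penalty: 12 × $220 = $2,640
Subtotal: $71,440 + $71,440 + $2,640 = $145,520
Attorney fees: 10% of $145,520 = $14,552
Total award: $145,520 + $14,552 = $160,072

$160,072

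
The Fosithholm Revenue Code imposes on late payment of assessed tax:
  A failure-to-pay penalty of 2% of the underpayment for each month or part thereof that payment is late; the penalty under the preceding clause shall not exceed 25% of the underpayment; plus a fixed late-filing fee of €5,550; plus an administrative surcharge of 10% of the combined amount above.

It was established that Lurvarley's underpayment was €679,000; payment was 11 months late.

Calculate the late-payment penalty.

€170,423

Accrued rate: 2% × 11 = 22%, capped at 25% → 22%
Failure-to-pay penalty: 22% of €679,000 = €149,380
Penalty before surcharge: €149,380 + €5,550 = €154,930
Administrative surcharge: 10% of €154,930 = €15,493
Total penalty: €154,930 + €15,493 = €170,423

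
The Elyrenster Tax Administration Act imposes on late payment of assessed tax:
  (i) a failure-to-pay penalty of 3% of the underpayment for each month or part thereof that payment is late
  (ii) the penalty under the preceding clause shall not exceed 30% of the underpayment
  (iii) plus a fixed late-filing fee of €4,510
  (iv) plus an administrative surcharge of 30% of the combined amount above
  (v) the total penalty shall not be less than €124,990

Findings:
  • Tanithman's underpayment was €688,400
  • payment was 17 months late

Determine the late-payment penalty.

Accrued rate: 3% × 17 = 51%, capped at 30% → 30%
Failure-to-pay penalty: 30% of €688,400 = €206,520
Penalty before surcharge: €206,520 + €4,510 = €211,030
Administrative surcharge: 30% of €211,030 = €63,309
Total penalty: €211,030 + €63,309 = €274,339
Minimum €124,990: €274,339 meets the minimum, no increase.

€274,339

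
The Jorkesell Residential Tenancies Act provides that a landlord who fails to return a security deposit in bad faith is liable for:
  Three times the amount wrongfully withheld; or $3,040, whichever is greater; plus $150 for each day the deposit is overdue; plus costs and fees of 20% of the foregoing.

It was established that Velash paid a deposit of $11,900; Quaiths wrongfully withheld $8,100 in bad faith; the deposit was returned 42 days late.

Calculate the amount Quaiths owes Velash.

Trebled: 3 × $8,100 = $24,300
Minimum $3,040: $24,300 meets the minimum, no increase.
Late-return penalty: 42 × $150 = $6,300
Damages plus late penalty: $24,300 + $6,300 = $30,600
Costs and fees: 20% of $30,600 = $6,120
Total recovery: $30,600 + $6,120 = $36,720

$36,720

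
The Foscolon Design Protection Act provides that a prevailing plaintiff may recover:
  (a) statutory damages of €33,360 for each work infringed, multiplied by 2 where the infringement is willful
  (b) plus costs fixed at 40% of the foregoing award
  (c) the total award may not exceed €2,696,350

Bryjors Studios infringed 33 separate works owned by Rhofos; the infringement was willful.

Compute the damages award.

€2,696,350

Statutory damages: 33 × €33,360 = €1,100,880
Doubled: 2 × €1,100,880 = €2,201,760
Costs: 40% of €2,201,760 = €880,704
Award plus costs: €2,201,760 + €880,704 = €3,082,464
Cap at €2,696,350: €3,082,464 exceeds the cap → €2,696,350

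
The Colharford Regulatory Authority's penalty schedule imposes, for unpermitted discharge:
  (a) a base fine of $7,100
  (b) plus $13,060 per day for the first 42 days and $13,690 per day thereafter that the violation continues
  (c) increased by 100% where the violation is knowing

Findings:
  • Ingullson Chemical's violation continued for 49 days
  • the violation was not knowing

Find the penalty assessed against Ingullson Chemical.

Civil penalty: $651,450

First 42 days: 42 × $13,060 = $548,520
Remaining days: (49 − 42) × $13,690 = $95,830
Per-day component: $548,520 + $95,830 = $644,350
Base plus per-day: $7,100 + $644,350 = $651,450
The violation was not knowing: no 100% increase.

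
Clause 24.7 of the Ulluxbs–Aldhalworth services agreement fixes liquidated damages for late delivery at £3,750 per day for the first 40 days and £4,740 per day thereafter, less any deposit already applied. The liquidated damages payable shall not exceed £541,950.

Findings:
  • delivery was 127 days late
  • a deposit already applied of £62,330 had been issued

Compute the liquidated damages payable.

£500,050

First 40 days: 40 × £3,750 = £150,000
Remaining days: (127 − 40) × £4,740 = £412,380
Accrued per-day damages: £150,000 + £412,380 = £562,380
Less deposit already applied: £562,380 − £62,330 = £500,050
Cap at £541,950: £500,050 is within the cap, no reduction.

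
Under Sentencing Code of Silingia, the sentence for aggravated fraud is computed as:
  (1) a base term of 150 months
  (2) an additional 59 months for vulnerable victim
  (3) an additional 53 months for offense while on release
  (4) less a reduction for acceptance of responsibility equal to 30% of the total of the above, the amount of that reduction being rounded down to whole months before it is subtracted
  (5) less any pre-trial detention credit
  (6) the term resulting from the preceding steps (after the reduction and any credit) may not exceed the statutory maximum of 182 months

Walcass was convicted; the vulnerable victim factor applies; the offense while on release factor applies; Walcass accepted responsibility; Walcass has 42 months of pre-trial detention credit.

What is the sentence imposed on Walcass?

Vulnerable victim enhancement: +59 months
Offense while on release enhancement: +53 months
Adjusted term: 150 months + 59 months + 53 months = 262 months
Acceptance of responsibility reduction: 30% of 262 months = 78 months (rounded down)
After reduction: 262 − 78 = 184 months
Less pre-trial detention credit: 184 months − 42 months = 142 months
Cap at 182 months: 142 months is within the cap, no reduction.

142 months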